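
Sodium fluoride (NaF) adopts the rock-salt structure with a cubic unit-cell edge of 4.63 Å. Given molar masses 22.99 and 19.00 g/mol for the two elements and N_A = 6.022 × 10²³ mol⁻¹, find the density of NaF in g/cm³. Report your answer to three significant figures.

The rock-salt structure contains Z = 4 formula units per cell; M(NaF) = 22.99 + 19.00 = 41.99 g/mol.
a³ = (4.630 × 10^-8 cm)³ = 9.925 × 10^-23 cm³.
ρ = 4 × 41.99 / (6.022 × 10²³ × 9.925 × 10^-23) = 2.810 g/cm³.

2.81 g/cm³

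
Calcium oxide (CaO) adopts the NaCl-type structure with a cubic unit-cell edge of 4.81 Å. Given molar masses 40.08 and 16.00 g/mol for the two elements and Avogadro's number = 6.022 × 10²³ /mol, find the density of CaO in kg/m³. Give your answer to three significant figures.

The NaCl-type structure contains Z = 4 formula units per cell; M(CaO) = 40.08 + 16.00 = 56.08 g/mol.
a³ = (4.810 × 10^-8 cm)³ = 1.113 × 10^-22 cm³.
ρ = 4 × 56.08 / (6.022 × 10²³ × 1.113 × 10^-22) = 3.347 g/cm³ = 3350 kg/m³.

3350 kg/m³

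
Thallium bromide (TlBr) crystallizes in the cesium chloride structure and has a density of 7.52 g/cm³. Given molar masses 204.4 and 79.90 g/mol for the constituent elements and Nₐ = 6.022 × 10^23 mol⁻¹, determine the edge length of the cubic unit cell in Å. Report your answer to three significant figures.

3.97 Å

M(TlBr) = 284.3 g/mol; Z = 1 formula unit per cell.
a³ = Z·M/(N_A·ρ) = 1 × 284.3 / (6.022 × 10²³ × 7.52) = 6.278 × 10^-23 cm³, so a = 3.974 × 10^-8 cm = 3.97 Å.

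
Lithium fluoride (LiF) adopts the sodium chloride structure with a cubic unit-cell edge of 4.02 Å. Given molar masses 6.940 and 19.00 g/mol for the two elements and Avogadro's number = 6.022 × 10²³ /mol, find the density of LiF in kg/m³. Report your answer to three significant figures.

2650 kg/m³

The sodium chloride structure contains Z = 4 formula units per cell; M(LiF) = 6.940 + 19.00 = 25.94 g/mol.
a³ = (4.020 × 10^-8 cm)³ = 6.496 × 10^-23 cm³.
ρ = 4 × 25.94 / (6.022 × 10²³ × 6.496 × 10^-23) = 2.652 g/cm³ = 2650 kg/m³.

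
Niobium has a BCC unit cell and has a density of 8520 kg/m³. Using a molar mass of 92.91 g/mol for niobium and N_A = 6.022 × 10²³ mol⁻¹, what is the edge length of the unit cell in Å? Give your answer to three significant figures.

With Z = 2 atoms per BCC cell, a³ = Z·M/(N_A·ρ) = 2 × 92.91 / (6.022 × 10²³ × 8.520 g/cm³) = 3.622 × 10^-23 cm³.
a = (3.622 × 10^-23)^(1/3) = 3.309 × 10^-8 cm = 3.31 Å.

3.31 Å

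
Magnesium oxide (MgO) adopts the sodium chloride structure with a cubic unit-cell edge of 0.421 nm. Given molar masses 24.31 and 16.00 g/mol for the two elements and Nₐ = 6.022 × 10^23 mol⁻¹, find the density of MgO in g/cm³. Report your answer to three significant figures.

3.59 g/cm³

The sodium chloride structure contains Z = 4 formula units per cell; M(MgO) = 24.31 + 16.00 = 40.31 g/mol.
a³ = (4.210 × 10^-8 cm)³ = 7.462 × 10^-23 cm³.
ρ = 4 × 40.31 / (6.022 × 10²³ × 7.462 × 10^-23) = 3.588 g/cm³.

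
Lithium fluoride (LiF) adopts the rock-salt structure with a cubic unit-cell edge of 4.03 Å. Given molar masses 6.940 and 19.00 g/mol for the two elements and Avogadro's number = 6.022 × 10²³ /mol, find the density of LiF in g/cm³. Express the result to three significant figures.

The rock-salt structure contains Z = 4 formula units per cell; M(LiF) = 6.940 + 19.00 = 25.94 g/mol.
a³ = (4.030 × 10^-8 cm)³ = 6.545 × 10^-23 cm³.
ρ = 4 × 25.94 / (6.022 × 10²³ × 6.545 × 10^-23) = 2.633 g/cm³.

2.63 g/cm³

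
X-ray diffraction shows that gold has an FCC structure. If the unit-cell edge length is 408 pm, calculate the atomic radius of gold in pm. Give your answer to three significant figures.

144 pm

In an FCC lattice, atoms touch along the face diagonal, so √2·a = 4r.
r = √2·a/4 = 1.4142 × 408 / 4 = 144 pm.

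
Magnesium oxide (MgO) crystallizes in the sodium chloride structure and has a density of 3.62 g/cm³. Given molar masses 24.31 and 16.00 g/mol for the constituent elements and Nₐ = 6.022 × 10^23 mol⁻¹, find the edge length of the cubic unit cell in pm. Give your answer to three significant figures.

420 pm

M(MgO) = 40.31 g/mol; Z = 4 formula units per cell.
a³ = Z·M/(N_A·ρ) = 4 × 40.31 / (6.022 × 10²³ × 3.62) = 7.396 × 10^-23 cm³, so a = 4.198 × 10^-8 cm = 420 pm.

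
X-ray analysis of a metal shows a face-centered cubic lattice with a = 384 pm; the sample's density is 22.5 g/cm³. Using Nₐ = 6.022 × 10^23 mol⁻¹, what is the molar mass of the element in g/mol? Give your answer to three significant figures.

An FCC cell has Z = 4 atoms; a = 3.840 × 10^-8 cm.
M = ρ·N_A·a³/Z = 22.5 × 6.022 × 10²³ × 5.662 × 10^-23 / 4 = 192 g/mol.

192 g/mol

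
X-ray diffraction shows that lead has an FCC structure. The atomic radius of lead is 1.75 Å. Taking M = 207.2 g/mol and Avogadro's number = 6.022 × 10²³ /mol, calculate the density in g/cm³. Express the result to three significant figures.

11.3 g/cm³

In an FCC lattice, atoms touch along the face diagonal, so √2·a = 4r, giving a = 4.950 Å = 4.950 × 10^-8 cm.
With Z = 4, ρ = Z·M/(N_A·a³) = 4 × 207.2 / (6.022 × 10²³ × 1.213 × 10^-22) = 11.35 g/cm³.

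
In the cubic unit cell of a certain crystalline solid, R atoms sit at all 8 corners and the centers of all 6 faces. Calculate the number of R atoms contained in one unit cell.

4

Corner atoms are shared by 8 cells (1/8 each), face atoms by 2 (1/2 each).
Net atoms = 8 × 1/8 + 6 × 1/2 = 1 + 3 = 4.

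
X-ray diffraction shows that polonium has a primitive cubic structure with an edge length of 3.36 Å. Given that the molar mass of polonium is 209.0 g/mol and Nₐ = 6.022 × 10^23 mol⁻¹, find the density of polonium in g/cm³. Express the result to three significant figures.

A simple cubic unit cell contains Z = 1 atom.
Cell volume: a³ = (3.36 Å)³ = (3.360 × 10^-8 cm)³ = 3.793 × 10^-23 cm³.
ρ = Z·M/(N_A·a³) = 1 × 209.0 / (6.022 × 10²³ × 3.793 × 10^-23) = 9.149 g/cm³.

9.15 g/cm³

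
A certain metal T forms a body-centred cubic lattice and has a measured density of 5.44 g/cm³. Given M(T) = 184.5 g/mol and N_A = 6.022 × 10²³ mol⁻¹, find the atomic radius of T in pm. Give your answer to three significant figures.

For a BCC cell (Z = 2), a³ = Z·M/(N_A·ρ) = 2 × 184.5 / (6.022 × 10²³ × 5.440) = 1.126 × 10^-22 cm³, so a = 4.829 × 10^-8 cm = 482.9 pm.
Atoms touch along the body diagonal, so √3·a = 4r, so r = 0.4330 × a = 209 pm.

209 pm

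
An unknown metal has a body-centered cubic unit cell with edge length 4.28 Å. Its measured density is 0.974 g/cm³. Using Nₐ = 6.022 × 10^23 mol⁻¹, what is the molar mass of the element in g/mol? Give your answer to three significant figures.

A BCC cell has Z = 2 atoms; a = 4.280 × 10^-8 cm.
M = ρ·N_A·a³/Z = 0.974 × 6.022 × 10²³ × 7.840 × 10^-23 / 2 = 23.0 g/mol.

23.0 g/mol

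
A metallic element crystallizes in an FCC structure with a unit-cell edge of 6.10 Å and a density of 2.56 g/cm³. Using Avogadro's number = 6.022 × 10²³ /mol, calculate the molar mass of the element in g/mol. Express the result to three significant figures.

An FCC cell has Z = 4 atoms; a = 6.100 × 10^-8 cm.
M = ρ·N_A·a³/Z = 2.56 × 6.022 × 10²³ × 2.270 × 10^-22 / 4 = 87.5 g/mol.

87.5 g/mol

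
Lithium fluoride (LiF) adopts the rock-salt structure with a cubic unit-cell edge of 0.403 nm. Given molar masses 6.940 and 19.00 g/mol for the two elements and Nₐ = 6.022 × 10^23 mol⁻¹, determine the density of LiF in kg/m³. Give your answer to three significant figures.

2630 kg/m³

The rock-salt structure contains Z = 4 formula units per cell; M(LiF) = 6.940 + 19.00 = 25.94 g/mol.
a³ = (4.030 × 10^-8 cm)³ = 6.545 × 10^-23 cm³.
ρ = 4 × 25.94 / (6.022 × 10²³ × 6.545 × 10^-23) = 2.633 g/cm³ = 2630 kg/m³.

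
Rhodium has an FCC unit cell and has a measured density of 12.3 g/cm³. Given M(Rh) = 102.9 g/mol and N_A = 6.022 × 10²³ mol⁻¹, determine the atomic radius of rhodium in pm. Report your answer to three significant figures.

135 pm

For an FCC cell (Z = 4), a³ = Z·M/(N_A·ρ) = 4 × 102.9 / (6.022 × 10²³ × 12.30) = 5.557 × 10^-23 cm³, so a = 3.816 × 10^-8 cm = 381.6 pm.
Atoms touch along the face diagonal, so √2·a = 4r, so r = 0.3536 × a = 135 pm.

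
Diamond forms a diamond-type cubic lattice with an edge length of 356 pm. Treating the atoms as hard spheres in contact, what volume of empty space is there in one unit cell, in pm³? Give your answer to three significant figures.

In a diamond cubic lattice nearest neighbors lie along the body diagonal with √3·a = 8r, so r = 0.2165a = 77.08 pm.
V_cell = a³ = 4.512 × 10^7 pm³; V_atoms = 8 × (4/3)πr³ = 1.534 × 10^7 pm³.
Empty space = 4.512 × 10^7 − 1.534 × 10^7 = 2.98 × 10^7 pm³.

2.98 × 10^7 pm³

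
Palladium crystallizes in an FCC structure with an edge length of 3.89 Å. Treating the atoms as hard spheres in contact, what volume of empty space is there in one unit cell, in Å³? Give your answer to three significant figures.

In an FCC lattice atoms touch along the face diagonal, so √2·a = 4r, so r = 0.3536a = 1.375 Å.
V_cell = a³ = 58.86 Å³; V_atoms = 4 × (4/3)πr³ = 43.59 Å³.
Empty space = 58.86 − 43.59 = 15.3 Å³.

15.3 Å³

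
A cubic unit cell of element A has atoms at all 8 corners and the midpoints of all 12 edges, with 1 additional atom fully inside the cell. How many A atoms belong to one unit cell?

Corner atoms are shared by 8 cells (1/8 each), edge atoms by 4 (1/4 each), interior atoms are unshared.
Net atoms = 8 × 1/8 + 12 × 1/4 + 1 = 1 + 3 + 1 = 5.

5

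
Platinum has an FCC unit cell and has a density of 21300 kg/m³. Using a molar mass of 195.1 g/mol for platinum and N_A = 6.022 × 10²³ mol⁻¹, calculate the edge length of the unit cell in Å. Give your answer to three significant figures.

3.93 Å

With Z = 4 atoms per FCC cell, a³ = Z·M/(N_A·ρ) = 4 × 195.1 / (6.022 × 10²³ × 21.30 g/cm³) = 6.084 × 10^-23 cm³.
a = (6.084 × 10^-23)^(1/3) = 3.933 × 10^-8 cm = 3.93 Å.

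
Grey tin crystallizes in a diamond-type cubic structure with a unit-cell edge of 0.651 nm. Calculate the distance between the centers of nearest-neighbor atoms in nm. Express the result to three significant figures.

0.282 nm

In a diamond cubic structure, nearest neighbors lie along the body diagonal with √3·a = 8r; the nearest-neighbor distance equals 2r = 0.4330·a.
d = 0.4330 × 0.651 = 0.282 nm.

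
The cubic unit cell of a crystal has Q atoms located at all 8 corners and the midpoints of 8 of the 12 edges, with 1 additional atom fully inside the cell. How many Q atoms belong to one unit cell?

4

Corner atoms are shared by 8 cells (1/8 each), edge atoms by 4 (1/4 each), interior atoms are unshared.
Net atoms = 8 × 1/8 + 8 × 1/4 + 1 = 1 + 2 + 1 = 4.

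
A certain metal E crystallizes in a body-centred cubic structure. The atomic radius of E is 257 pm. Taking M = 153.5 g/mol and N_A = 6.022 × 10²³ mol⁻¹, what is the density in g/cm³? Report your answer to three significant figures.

2.44 g/cm³

In a BCC lattice, atoms touch along the body diagonal, so √3·a = 4r, giving a = 593.5 pm = 5.935 × 10^-8 cm.
With Z = 2, ρ = Z·M/(N_A·a³) = 2 × 153.5 / (6.022 × 10²³ × 2.091 × 10^-22) = 2.438 g/cm³.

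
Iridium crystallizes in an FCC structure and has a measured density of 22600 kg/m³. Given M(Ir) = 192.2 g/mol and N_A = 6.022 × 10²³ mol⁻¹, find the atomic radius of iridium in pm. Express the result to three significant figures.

For an FCC cell (Z = 4), a³ = Z·M/(N_A·ρ) = 4 × 192.2 / (6.022 × 10²³ × 22.60) = 5.649 × 10^-23 cm³, so a = 3.837 × 10^-8 cm = 383.7 pm.
Atoms touch along the face diagonal, so √2·a = 4r, so r = 0.3536 × a = 136 pm.

136 pm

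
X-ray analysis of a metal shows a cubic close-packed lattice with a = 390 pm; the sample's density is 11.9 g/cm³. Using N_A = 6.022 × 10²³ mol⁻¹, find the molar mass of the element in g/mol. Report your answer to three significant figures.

106 g/mol

An FCC cell has Z = 4 atoms; a = 3.900 × 10^-8 cm.
M = ρ·N_A·a³/Z = 11.9 × 6.022 × 10²³ × 5.932 × 10^-23 / 4 = 106 g/mol.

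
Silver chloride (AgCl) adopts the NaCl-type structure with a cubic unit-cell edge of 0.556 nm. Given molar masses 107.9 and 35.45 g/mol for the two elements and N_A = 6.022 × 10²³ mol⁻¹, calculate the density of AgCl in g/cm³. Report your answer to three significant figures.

5.54 g/cm³

The NaCl-type structure contains Z = 4 formula units per cell; M(AgCl) = 107.9 + 35.45 = 143.35 g/mol.
a³ = (5.560 × 10^-8 cm)³ = 1.719 × 10^-22 cm³.
ρ = 4 × 143.35 / (6.022 × 10²³ × 1.719 × 10^-22) = 5.540 g/cm³.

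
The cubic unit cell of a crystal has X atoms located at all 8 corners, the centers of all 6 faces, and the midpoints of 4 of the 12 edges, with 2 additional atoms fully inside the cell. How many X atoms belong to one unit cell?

Corner atoms are shared by 8 cells (1/8 each), face atoms by 2 (1/2 each), edge atoms by 4 (1/4 each), interior atoms are unshared.
Net atoms = 8 × 1/8 + 6 × 1/2 + 4 × 1/4 + 2 = 1 + 3 + 1 + 2 = 7.

7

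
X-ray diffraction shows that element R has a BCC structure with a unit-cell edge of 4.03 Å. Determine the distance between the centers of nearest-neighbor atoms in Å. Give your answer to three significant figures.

3.49 Å

In a BCC structure, atoms touch along the body diagonal, so √3·a = 4r; the nearest-neighbor distance equals 2r = 0.8660·a.
d = 0.8660 × 4.03 = 3.49 Å.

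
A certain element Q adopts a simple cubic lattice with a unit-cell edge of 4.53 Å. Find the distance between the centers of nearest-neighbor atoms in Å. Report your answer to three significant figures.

In a simple cubic structure, atoms touch along the cell edge, so a = 2r; the nearest-neighbor distance equals 2r = 1.000·a.
d = 1.000 × 4.53 = 4.53 Å.

4.53 Å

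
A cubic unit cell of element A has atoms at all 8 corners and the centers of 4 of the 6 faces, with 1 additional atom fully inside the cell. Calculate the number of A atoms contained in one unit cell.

Corner atoms are shared by 8 cells (1/8 each), face atoms by 2 (1/2 each), interior atoms are unshared.
Net atoms = 8 × 1/8 + 4 × 1/2 + 1 = 1 + 2 + 1 = 4.

4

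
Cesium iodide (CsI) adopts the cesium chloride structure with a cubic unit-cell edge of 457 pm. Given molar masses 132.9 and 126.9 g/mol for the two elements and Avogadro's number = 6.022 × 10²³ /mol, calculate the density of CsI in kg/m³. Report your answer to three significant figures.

The cesium chloride structure contains Z = 1 formula unit per cell; M(CsI) = 132.9 + 126.9 = 259.8 g/mol.
a³ = (4.570 × 10^-8 cm)³ = 9.544 × 10^-23 cm³.
ρ = 1 × 259.8 / (6.022 × 10²³ × 9.544 × 10^-23) = 4.520 g/cm³ = 4520 kg/m³.

4520 kg/m³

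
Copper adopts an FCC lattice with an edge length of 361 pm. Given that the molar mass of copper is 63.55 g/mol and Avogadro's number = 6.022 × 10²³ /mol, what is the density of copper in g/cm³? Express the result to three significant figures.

An FCC unit cell contains Z = 4 atoms.
Cell volume: a³ = (361 pm)³ = (3.610 × 10^-8 cm)³ = 4.705 × 10^-23 cm³.
ρ = Z·M/(N_A·a³) = 4 × 63.55 / (6.022 × 10²³ × 4.705 × 10^-23) = 8.972 g/cm³.

8.97 g/cm³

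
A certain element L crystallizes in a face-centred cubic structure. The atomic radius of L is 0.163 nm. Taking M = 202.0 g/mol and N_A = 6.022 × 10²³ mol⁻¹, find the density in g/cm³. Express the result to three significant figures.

In an FCC lattice, atoms touch along the face diagonal, so √2·a = 4r, giving a = 0.4610 nm = 4.610 × 10^-8 cm.
With Z = 4, ρ = Z·M/(N_A·a³) = 4 × 202.0 / (6.022 × 10²³ × 9.799 × 10^-23) = 13.69 g/cm³.

13.7 g/cm³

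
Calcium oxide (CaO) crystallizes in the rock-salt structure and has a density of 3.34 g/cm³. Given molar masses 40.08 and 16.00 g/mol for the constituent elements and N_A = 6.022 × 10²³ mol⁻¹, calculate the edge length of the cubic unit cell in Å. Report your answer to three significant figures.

4.81 Å

M(CaO) = 56.08 g/mol; Z = 4 formula units per cell.
a³ = Z·M/(N_A·ρ) = 4 × 56.08 / (6.022 × 10²³ × 3.34) = 1.115 × 10^-22 cm³, so a = 4.813 × 10^-8 cm = 4.81 Å.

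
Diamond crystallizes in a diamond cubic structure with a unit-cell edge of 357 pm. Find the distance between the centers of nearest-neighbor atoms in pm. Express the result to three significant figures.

In a diamond cubic structure, nearest neighbors lie along the body diagonal with √3·a = 8r; the nearest-neighbor distance equals 2r = 0.4330·a.
d = 0.4330 × 357 = 155 pm.

155 pm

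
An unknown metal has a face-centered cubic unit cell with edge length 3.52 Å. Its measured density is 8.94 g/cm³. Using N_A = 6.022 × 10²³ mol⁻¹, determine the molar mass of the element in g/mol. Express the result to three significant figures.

An FCC cell has Z = 4 atoms; a = 3.520 × 10^-8 cm.
M = ρ·N_A·a³/Z = 8.94 × 6.022 × 10²³ × 4.361 × 10^-23 / 4 = 58.7 g/mol.

58.7 g/mol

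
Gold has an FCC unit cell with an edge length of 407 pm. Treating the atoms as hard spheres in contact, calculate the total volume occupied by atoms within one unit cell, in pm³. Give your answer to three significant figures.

4.99 × 10^7 pm³

In an FCC lattice atoms touch along the face diagonal, so √2·a = 4r, so r = 0.3536a = 143.9 pm.
V_atoms = Z × (4/3)πr³ = 4 × (4/3)π × (143.9)³ = 4.99 × 10^7 pm³.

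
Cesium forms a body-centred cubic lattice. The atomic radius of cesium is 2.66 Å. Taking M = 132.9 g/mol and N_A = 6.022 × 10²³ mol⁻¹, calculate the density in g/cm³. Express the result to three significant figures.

In a BCC lattice, atoms touch along the body diagonal, so √3·a = 4r, giving a = 6.143 Å = 6.143 × 10^-8 cm.
With Z = 2, ρ = Z·M/(N_A·a³) = 2 × 132.9 / (6.022 × 10²³ × 2.318 × 10^-22) = 1.904 g/cm³.

1.90 g/cm³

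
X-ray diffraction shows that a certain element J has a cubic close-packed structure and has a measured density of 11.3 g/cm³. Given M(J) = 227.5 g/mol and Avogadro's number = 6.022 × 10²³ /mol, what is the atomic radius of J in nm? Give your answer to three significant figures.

For an FCC cell (Z = 4), a³ = Z·M/(N_A·ρ) = 4 × 227.5 / (6.022 × 10²³ × 11.30) = 1.337 × 10^-22 cm³, so a = 5.114 × 10^-8 cm = 0.5114 nm.
Atoms touch along the face diagonal, so √2·a = 4r, so r = 0.3536 × a = 0.181 nm.

0.181 nm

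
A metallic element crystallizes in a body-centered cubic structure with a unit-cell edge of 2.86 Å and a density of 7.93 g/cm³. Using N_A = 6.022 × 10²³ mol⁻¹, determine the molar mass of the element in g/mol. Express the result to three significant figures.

A BCC cell has Z = 2 atoms; a = 2.860 × 10^-8 cm.
M = ρ·N_A·a³/Z = 7.93 × 6.022 × 10²³ × 2.339 × 10^-23 / 2 = 55.9 g/mol.

55.9 g/mol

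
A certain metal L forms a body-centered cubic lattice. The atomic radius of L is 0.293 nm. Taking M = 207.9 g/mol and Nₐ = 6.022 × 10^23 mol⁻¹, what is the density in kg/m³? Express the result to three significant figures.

In a BCC lattice, atoms touch along the body diagonal, so √3·a = 4r, giving a = 0.6767 nm = 6.767 × 10^-8 cm.
With Z = 2, ρ = Z·M/(N_A·a³) = 2 × 207.9 / (6.022 × 10²³ × 3.098 × 10^-22) = 2.229 g/cm³ = 2230 kg/m³.

2230 kg/m³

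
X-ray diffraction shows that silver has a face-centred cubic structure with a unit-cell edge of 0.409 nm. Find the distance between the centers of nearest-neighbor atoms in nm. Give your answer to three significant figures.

In an FCC structure, atoms touch along the face diagonal, so √2·a = 4r; the nearest-neighbor distance equals 2r = 0.7071·a.
d = 0.7071 × 0.409 = 0.289 nm.

0.289 nm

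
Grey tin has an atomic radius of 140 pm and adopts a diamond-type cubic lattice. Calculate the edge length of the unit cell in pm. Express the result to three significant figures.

In a diamond cubic lattice, nearest neighbors lie along the body diagonal with √3·a = 8r.
a = 8r/√3 = 8 × 140 / 1.7321 = 647 pm.

647 pm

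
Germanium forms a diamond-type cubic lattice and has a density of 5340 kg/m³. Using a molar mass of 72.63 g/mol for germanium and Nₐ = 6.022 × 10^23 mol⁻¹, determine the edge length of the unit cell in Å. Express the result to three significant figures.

5.65 Å

With Z = 8 atoms per diamond cubic cell, a³ = Z·M/(N_A·ρ) = 8 × 72.63 / (6.022 × 10²³ × 5.340 g/cm³) = 1.807 × 10^-22 cm³.
a = (1.807 × 10^-22)^(1/3) = 5.653 × 10^-8 cm = 5.65 Å.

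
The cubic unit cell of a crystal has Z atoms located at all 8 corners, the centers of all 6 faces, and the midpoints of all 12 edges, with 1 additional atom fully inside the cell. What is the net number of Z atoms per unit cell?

Corner atoms are shared by 8 cells (1/8 each), face atoms by 2 (1/2 each), edge atoms by 4 (1/4 each), interior atoms are unshared.
Net atoms = 8 × 1/8 + 6 × 1/2 + 12 × 1/4 + 1 = 1 + 3 + 3 + 1 = 8.

8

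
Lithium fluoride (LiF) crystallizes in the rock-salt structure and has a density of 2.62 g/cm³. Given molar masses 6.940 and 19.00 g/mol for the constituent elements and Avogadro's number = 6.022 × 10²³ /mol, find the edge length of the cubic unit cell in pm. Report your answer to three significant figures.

404 pm

M(LiF) = 25.94 g/mol; Z = 4 formula units per cell.
a³ = Z·M/(N_A·ρ) = 4 × 25.94 / (6.022 × 10²³ × 2.62) = 6.576 × 10^-23 cm³, so a = 4.036 × 10^-8 cm = 404 pm.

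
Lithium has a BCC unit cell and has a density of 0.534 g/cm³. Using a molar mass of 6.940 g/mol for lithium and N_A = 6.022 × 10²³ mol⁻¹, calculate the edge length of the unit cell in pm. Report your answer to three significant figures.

351 pm

With Z = 2 atoms per BCC cell, a³ = Z·M/(N_A·ρ) = 2 × 6.940 / (6.022 × 10²³ × 0.5340 g/cm³) = 4.316 × 10^-23 cm³.
a = (4.316 × 10^-23)^(1/3) = 3.508 × 10^-8 cm = 351 pm.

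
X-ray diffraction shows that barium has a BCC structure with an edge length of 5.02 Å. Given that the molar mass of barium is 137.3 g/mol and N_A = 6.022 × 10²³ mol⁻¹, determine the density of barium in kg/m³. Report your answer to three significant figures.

3600 kg/m³

A BCC unit cell contains Z = 2 atoms.
Cell volume: a³ = (5.02 Å)³ = (5.020 × 10^-8 cm)³ = 1.265 × 10^-22 cm³.
ρ = Z·M/(N_A·a³) = 2 × 137.3 / (6.022 × 10²³ × 1.265 × 10^-22) = 3.605 g/cm³ = 3600 kg/m³.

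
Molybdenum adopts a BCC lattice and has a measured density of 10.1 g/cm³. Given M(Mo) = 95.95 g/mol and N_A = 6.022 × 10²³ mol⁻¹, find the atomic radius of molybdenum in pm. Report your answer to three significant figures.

For a BCC cell (Z = 2), a³ = Z·M/(N_A·ρ) = 2 × 95.95 / (6.022 × 10²³ × 10.10) = 3.155 × 10^-23 cm³, so a = 3.160 × 10^-8 cm = 316.0 pm.
Atoms touch along the body diagonal, so √3·a = 4r, so r = 0.4330 × a = 137 pm.

137 pm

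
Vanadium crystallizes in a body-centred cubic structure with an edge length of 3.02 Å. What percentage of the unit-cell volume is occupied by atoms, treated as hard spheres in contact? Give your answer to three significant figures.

In a BCC lattice atoms touch along the body diagonal, so √3·a = 4r, so r = 0.4330a = 1.308 Å.
Packing fraction = Z·(4/3)πr³ / a³ = 2 × (4/3)π × (1.308)³ / (3.02)³ = 0.6802 = 68.0%.

68.0%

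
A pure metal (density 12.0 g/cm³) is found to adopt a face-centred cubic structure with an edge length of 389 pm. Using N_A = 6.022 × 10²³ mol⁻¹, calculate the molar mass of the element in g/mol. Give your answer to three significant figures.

An FCC cell has Z = 4 atoms; a = 3.890 × 10^-8 cm.
M = ρ·N_A·a³/Z = 12.0 × 6.022 × 10²³ × 5.886 × 10^-23 / 4 = 106 g/mol.

106 g/mol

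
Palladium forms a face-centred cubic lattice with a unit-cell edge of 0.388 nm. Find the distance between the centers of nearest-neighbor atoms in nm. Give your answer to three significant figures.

In an FCC structure, atoms touch along the face diagonal, so √2·a = 4r; the nearest-neighbor distance equals 2r = 0.7071·a.
d = 0.7071 × 0.388 = 0.274 nm.

0.274 nm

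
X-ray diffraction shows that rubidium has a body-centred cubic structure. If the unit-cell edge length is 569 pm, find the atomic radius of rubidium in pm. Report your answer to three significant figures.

246 pm

In a BCC lattice, atoms touch along the body diagonal, so √3·a = 4r.
r = √3·a/4 = 1.7321 × 569 / 4 = 246 pm.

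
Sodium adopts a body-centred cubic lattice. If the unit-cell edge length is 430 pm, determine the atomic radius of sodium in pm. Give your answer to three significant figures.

In a BCC lattice, atoms touch along the body diagonal, so √3·a = 4r.
r = √3·a/4 = 1.7321 × 430 / 4 = 186 pm.

186 pm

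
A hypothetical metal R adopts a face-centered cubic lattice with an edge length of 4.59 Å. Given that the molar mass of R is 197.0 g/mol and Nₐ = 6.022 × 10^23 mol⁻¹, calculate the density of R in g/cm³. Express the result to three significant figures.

An FCC unit cell contains Z = 4 atoms.
Cell volume: a³ = (4.59 Å)³ = (4.590 × 10^-8 cm)³ = 9.670 × 10^-23 cm³.
ρ = Z·M/(N_A·a³) = 4 × 197.0 / (6.022 × 10²³ × 9.670 × 10^-23) = 13.53 g/cm³.

13.5 g/cm³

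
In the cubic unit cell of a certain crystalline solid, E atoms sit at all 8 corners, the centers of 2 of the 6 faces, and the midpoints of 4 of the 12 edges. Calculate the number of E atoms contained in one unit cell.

3

Corner atoms are shared by 8 cells (1/8 each), face atoms by 2 (1/2 each), edge atoms by 4 (1/4 each).
Net atoms = 8 × 1/8 + 2 × 1/2 + 4 × 1/4 = 1 + 1 + 1 = 3.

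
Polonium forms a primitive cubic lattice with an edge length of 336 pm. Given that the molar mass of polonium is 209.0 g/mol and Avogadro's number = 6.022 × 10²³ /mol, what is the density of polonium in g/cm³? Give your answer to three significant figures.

A simple cubic unit cell contains Z = 1 atom.
Cell volume: a³ = (336 pm)³ = (3.360 × 10^-8 cm)³ = 3.793 × 10^-23 cm³.
ρ = Z·M/(N_A·a³) = 1 × 209.0 / (6.022 × 10²³ × 3.793 × 10^-23) = 9.149 g/cm³.

9.15 g/cm³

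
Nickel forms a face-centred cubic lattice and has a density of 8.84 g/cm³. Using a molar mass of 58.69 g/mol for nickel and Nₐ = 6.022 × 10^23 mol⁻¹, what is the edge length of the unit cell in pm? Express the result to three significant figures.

With Z = 4 atoms per FCC cell, a³ = Z·M/(N_A·ρ) = 4 × 58.69 / (6.022 × 10²³ × 8.840 g/cm³) = 4.410 × 10^-23 cm³.
a = (4.410 × 10^-23)^(1/3) = 3.533 × 10^-8 cm = 353 pm.

353 pm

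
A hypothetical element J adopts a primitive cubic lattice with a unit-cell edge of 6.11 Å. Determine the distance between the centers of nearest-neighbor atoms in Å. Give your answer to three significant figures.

In a simple cubic structure, atoms touch along the cell edge, so a = 2r; the nearest-neighbor distance equals 2r = 1.000·a.
d = 1.000 × 6.11 = 6.11 Å.

6.11 Å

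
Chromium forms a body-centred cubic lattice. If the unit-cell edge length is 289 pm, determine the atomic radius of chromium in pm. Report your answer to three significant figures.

125 pm

In a BCC lattice, atoms touch along the body diagonal, so √3·a = 4r.
r = √3·a/4 = 1.7321 × 289 / 4 = 125 pm.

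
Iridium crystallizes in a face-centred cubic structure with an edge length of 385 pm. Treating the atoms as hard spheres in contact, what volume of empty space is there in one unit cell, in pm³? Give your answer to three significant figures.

1.48 × 10^7 pm³

In an FCC lattice atoms touch along the face diagonal, so √2·a = 4r, so r = 0.3536a = 136.1 pm.
V_cell = a³ = 5.707 × 10^7 pm³; V_atoms = 4 × (4/3)πr³ = 4.226 × 10^7 pm³.
Empty space = 5.707 × 10^7 − 4.226 × 10^7 = 1.48 × 10^7 pm³.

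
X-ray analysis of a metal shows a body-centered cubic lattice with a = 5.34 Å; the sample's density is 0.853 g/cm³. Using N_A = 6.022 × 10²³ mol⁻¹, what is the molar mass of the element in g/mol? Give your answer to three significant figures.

A BCC cell has Z = 2 atoms; a = 5.340 × 10^-8 cm.
M = ρ·N_A·a³/Z = 0.853 × 6.022 × 10²³ × 1.523 × 10^-22 / 2 = 39.1 g/mol.

39.1 g/mol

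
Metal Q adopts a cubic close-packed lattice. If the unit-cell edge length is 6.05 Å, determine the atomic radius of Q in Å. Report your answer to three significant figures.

2.14 Å

In an FCC lattice, atoms touch along the face diagonal, so √2·a = 4r.
r = √2·a/4 = 1.4142 × 6.05 / 4 = 2.14 Å.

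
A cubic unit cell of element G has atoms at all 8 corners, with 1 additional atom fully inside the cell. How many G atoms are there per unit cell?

2

Corner atoms are shared by 8 cells (1/8 each), interior atoms are unshared.
Net atoms = 8 × 1/8 + 1 = 1 + 1 = 2.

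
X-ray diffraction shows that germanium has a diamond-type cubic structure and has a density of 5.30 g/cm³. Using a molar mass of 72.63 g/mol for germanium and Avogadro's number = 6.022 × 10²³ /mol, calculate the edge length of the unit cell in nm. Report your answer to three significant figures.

With Z = 8 atoms per diamond cubic cell, a³ = Z·M/(N_A·ρ) = 8 × 72.63 / (6.022 × 10²³ × 5.300 g/cm³) = 1.820 × 10^-22 cm³.
a = (1.820 × 10^-22)^(1/3) = 5.668 × 10^-8 cm = 0.567 nm.

0.567 nm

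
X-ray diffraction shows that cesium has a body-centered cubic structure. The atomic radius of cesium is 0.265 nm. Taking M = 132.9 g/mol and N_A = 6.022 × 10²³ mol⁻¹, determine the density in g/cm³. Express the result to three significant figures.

In a BCC lattice, atoms touch along the body diagonal, so √3·a = 4r, giving a = 0.6120 nm = 6.120 × 10^-8 cm.
With Z = 2, ρ = Z·M/(N_A·a³) = 2 × 132.9 / (6.022 × 10²³ × 2.292 × 10^-22) = 1.926 g/cm³.

1.93 g/cm³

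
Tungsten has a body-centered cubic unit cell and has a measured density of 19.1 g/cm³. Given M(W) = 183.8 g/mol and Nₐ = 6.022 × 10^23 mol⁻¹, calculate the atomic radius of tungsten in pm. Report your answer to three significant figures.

For a BCC cell (Z = 2), a³ = Z·M/(N_A·ρ) = 2 × 183.8 / (6.022 × 10²³ × 19.10) = 3.196 × 10^-23 cm³, so a = 3.173 × 10^-8 cm = 317.3 pm.
Atoms touch along the body diagonal, so √3·a = 4r, so r = 0.4330 × a = 137 pm.

137 pm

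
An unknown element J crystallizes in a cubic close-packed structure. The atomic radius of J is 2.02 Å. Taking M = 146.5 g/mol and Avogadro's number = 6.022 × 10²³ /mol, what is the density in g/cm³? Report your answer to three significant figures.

5.22 g/cm³

In an FCC lattice, atoms touch along the face diagonal, so √2·a = 4r, giving a = 5.713 Å = 5.713 × 10^-8 cm.
With Z = 4, ρ = Z·M/(N_A·a³) = 4 × 146.5 / (6.022 × 10²³ × 1.865 × 10^-22) = 5.218 g/cm³.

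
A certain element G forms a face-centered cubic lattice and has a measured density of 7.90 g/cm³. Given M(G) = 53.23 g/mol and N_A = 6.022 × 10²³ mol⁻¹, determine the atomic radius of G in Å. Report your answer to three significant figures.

1.26 Å

For an FCC cell (Z = 4), a³ = Z·M/(N_A·ρ) = 4 × 53.23 / (6.022 × 10²³ × 7.900) = 4.476 × 10^-23 cm³, so a = 3.550 × 10^-8 cm = 3.550 Å.
Atoms touch along the face diagonal, so √2·a = 4r, so r = 0.3536 × a = 1.26 Å.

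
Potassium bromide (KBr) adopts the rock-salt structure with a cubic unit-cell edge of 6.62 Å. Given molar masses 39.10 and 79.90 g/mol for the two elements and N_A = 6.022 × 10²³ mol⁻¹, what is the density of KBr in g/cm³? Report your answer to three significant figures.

The rock-salt structure contains Z = 4 formula units per cell; M(KBr) = 39.10 + 79.90 = 119.0 g/mol.
a³ = (6.620 × 10^-8 cm)³ = 2.901 × 10^-22 cm³.
ρ = 4 × 119.0 / (6.022 × 10²³ × 2.901 × 10^-22) = 2.725 g/cm³.

2.72 g/cm³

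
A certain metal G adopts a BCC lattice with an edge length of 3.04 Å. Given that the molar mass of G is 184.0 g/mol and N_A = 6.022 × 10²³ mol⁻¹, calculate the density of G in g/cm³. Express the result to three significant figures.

21.8 g/cm³

A BCC unit cell contains Z = 2 atoms.
Cell volume: a³ = (3.04 Å)³ = (3.040 × 10^-8 cm)³ = 2.809 × 10^-23 cm³.
ρ = Z·M/(N_A·a³) = 2 × 184.0 / (6.022 × 10²³ × 2.809 × 10^-23) = 21.75 g/cm³.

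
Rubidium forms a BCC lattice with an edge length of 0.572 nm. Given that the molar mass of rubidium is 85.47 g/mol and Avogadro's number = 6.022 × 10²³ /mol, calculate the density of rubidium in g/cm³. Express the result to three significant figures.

A BCC unit cell contains Z = 2 atoms.
Cell volume: a³ = (0.572 nm)³ = (5.720 × 10^-8 cm)³ = 1.871 × 10^-22 cm³.
ρ = Z·M/(N_A·a³) = 2 × 85.47 / (6.022 × 10²³ × 1.871 × 10^-22) = 1.517 g/cm³.

1.52 g/cm³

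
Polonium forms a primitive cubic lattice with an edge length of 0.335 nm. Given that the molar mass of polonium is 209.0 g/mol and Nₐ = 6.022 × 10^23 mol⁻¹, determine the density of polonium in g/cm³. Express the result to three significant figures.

A simple cubic unit cell contains Z = 1 atom.
Cell volume: a³ = (0.335 nm)³ = (3.350 × 10^-8 cm)³ = 3.760 × 10^-23 cm³.
ρ = Z·M/(N_A·a³) = 1 × 209.0 / (6.022 × 10²³ × 3.760 × 10^-23) = 9.231 g/cm³.

9.23 g/cm³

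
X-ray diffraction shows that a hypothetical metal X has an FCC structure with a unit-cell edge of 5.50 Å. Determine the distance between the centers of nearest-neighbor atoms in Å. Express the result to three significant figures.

In an FCC structure, atoms touch along the face diagonal, so √2·a = 4r; the nearest-neighbor distance equals 2r = 0.7071·a.
d = 0.7071 × 5.50 = 3.89 Å.

3.89 Å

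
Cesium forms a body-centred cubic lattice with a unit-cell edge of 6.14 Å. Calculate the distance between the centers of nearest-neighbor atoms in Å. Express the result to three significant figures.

5.32 Å

In a BCC structure, atoms touch along the body diagonal, so √3·a = 4r; the nearest-neighbor distance equals 2r = 0.8660·a.
d = 0.8660 × 6.14 = 5.32 Å.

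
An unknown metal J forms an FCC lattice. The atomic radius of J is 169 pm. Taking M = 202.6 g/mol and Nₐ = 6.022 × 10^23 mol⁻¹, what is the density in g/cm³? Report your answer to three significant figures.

12.3 g/cm³

In an FCC lattice, atoms touch along the face diagonal, so √2·a = 4r, giving a = 478.0 pm = 4.780 × 10^-8 cm.
With Z = 4, ρ = Z·M/(N_A·a³) = 4 × 202.6 / (6.022 × 10²³ × 1.092 × 10^-22) = 12.32 g/cm³.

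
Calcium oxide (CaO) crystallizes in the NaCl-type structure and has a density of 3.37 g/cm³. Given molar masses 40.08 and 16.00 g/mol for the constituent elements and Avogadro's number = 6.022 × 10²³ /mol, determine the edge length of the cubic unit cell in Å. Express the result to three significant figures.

M(CaO) = 56.08 g/mol; Z = 4 formula units per cell.
a³ = Z·M/(N_A·ρ) = 4 × 56.08 / (6.022 × 10²³ × 3.37) = 1.105 × 10^-22 cm³, so a = 4.799 × 10^-8 cm = 4.80 Å.

4.80 Å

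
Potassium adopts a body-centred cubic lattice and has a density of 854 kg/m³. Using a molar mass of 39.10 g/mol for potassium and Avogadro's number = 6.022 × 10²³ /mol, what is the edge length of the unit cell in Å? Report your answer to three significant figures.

With Z = 2 atoms per BCC cell, a³ = Z·M/(N_A·ρ) = 2 × 39.10 / (6.022 × 10²³ × 0.8540 g/cm³) = 1.521 × 10^-22 cm³.
a = (1.521 × 10^-22)^(1/3) = 5.337 × 10^-8 cm = 5.34 Å.

5.34 Å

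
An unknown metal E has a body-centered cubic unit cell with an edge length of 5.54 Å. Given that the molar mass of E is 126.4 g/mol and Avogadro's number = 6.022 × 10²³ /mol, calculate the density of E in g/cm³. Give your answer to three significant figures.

A BCC unit cell contains Z = 2 atoms.
Cell volume: a³ = (5.54 Å)³ = (5.540 × 10^-8 cm)³ = 1.700 × 10^-22 cm³.
ρ = Z·M/(N_A·a³) = 2 × 126.4 / (6.022 × 10²³ × 1.700 × 10^-22) = 2.469 g/cm³.

2.47 g/cm³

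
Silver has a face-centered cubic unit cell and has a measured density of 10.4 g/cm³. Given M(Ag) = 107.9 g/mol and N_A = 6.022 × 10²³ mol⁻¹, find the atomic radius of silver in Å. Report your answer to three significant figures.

1.45 Å

For an FCC cell (Z = 4), a³ = Z·M/(N_A·ρ) = 4 × 107.9 / (6.022 × 10²³ × 10.40) = 6.891 × 10^-23 cm³, so a = 4.100 × 10^-8 cm = 4.100 Å.
Atoms touch along the face diagonal, so √2·a = 4r, so r = 0.3536 × a = 1.45 Å.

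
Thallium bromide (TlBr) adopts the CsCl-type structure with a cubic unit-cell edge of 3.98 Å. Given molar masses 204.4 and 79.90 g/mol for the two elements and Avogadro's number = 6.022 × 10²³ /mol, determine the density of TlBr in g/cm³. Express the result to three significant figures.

The CsCl-type structure contains Z = 1 formula unit per cell; M(TlBr) = 204.4 + 79.90 = 284.3 g/mol.
a³ = (3.980 × 10^-8 cm)³ = 6.304 × 10^-23 cm³.
ρ = 1 × 284.3 / (6.022 × 10²³ × 6.304 × 10^-23) = 7.488 g/cm³.

7.49 g/cm³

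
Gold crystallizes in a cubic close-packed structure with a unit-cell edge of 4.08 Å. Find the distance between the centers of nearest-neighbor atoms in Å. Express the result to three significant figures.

In an FCC structure, atoms touch along the face diagonal, so √2·a = 4r; the nearest-neighbor distance equals 2r = 0.7071·a.
d = 0.7071 × 4.08 = 2.88 Å.

2.88 Å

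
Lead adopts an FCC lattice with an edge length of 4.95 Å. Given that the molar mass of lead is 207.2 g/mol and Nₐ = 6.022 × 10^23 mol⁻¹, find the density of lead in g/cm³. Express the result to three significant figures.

An FCC unit cell contains Z = 4 atoms.
Cell volume: a³ = (4.95 Å)³ = (4.950 × 10^-8 cm)³ = 1.213 × 10^-22 cm³.
ρ = Z·M/(N_A·a³) = 4 × 207.2 / (6.022 × 10²³ × 1.213 × 10^-22) = 11.35 g/cm³.

11.3 g/cm³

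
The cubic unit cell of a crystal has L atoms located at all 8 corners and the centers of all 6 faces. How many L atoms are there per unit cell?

Corner atoms are shared by 8 cells (1/8 each), face atoms by 2 (1/2 each).
Net atoms = 8 × 1/8 + 6 × 1/2 = 1 + 3 = 4.

4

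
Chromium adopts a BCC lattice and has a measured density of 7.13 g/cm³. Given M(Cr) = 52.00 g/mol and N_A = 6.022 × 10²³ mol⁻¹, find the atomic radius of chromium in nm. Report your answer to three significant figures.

For a BCC cell (Z = 2), a³ = Z·M/(N_A·ρ) = 2 × 52.00 / (6.022 × 10²³ × 7.130) = 2.422 × 10^-23 cm³, so a = 2.893 × 10^-8 cm = 0.2893 nm.
Atoms touch along the body diagonal, so √3·a = 4r, so r = 0.4330 × a = 0.125 nm.

0.125 nm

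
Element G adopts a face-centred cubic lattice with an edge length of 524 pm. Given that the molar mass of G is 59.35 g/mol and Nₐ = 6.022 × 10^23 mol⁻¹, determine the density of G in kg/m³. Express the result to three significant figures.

2740 kg/m³

An FCC unit cell contains Z = 4 atoms.
Cell volume: a³ = (524 pm)³ = (5.240 × 10^-8 cm)³ = 1.439 × 10^-22 cm³.
ρ = Z·M/(N_A·a³) = 4 × 59.35 / (6.022 × 10²³ × 1.439 × 10^-22) = 2.740 g/cm³ = 2740 kg/m³.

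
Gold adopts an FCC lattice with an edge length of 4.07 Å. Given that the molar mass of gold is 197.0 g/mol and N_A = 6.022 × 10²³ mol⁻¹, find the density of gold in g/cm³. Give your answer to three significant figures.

19.4 g/cm³

An FCC unit cell contains Z = 4 atoms.
Cell volume: a³ = (4.07 Å)³ = (4.070 × 10^-8 cm)³ = 6.742 × 10^-23 cm³.
ρ = Z·M/(N_A·a³) = 4 × 197.0 / (6.022 × 10²³ × 6.742 × 10^-23) = 19.41 g/cm³.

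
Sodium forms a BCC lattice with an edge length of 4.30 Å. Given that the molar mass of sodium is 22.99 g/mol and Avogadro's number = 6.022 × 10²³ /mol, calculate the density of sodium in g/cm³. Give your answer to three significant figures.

A BCC unit cell contains Z = 2 atoms.
Cell volume: a³ = (4.30 Å)³ = (4.300 × 10^-8 cm)³ = 7.951 × 10^-23 cm³.
ρ = Z·M/(N_A·a³) = 2 × 22.99 / (6.022 × 10²³ × 7.951 × 10^-23) = 0.9603 g/cm³.

0.960 g/cm³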